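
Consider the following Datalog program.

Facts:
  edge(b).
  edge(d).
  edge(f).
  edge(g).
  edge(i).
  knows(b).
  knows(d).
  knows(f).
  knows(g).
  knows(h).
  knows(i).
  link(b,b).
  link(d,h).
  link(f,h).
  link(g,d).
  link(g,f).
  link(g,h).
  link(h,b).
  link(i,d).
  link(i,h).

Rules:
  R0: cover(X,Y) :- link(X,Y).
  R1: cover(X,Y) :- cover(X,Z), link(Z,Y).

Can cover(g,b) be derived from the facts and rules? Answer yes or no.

yes

round 1: derive cover(b,b) via R0 from link(b,b)
round 1: derive cover(d,h) via R0 from link(d,h)
round 1: derive cover(f,h) via R0 from link(f,h)
round 1: derive cover(g,d) via R0 from link(g,d)
round 1: derive cover(g,f) via R0 from link(g,f)
round 1: derive cover(g,h) via R0 from link(g,h)
round 1: derive cover(h,b) via R0 from link(h,b)
round 1: derive cover(i,d) via R0 from link(i,d)
round 1: derive cover(i,h) via R0 from link(i,h)
round 2: derive cover(d,b) via R1 from cover(d,h), link(h,b)
round 2: derive cover(f,b) via R1 from cover(f,h), link(h,b)
round 2: derive cover(g,b) via R1 from cover(g,h), link(h,b)
round 2: derive cover(i,b) via R1 from cover(i,h), link(h,b)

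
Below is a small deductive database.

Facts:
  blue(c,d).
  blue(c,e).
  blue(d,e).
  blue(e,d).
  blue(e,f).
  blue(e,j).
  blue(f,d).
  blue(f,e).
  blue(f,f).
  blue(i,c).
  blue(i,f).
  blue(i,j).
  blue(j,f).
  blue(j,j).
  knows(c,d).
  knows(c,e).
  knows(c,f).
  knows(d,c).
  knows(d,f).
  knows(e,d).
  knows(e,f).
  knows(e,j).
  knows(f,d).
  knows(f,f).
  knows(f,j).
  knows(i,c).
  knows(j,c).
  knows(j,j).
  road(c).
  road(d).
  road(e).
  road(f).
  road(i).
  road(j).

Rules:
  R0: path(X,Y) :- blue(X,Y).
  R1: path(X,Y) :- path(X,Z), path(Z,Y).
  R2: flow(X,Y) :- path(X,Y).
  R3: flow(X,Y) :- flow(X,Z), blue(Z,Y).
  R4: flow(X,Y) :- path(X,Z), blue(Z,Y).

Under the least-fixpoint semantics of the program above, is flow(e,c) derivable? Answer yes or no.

round 1: derive path(c,d) via R0 from blue(c,d)
round 1: derive path(c,e) via R0 from blue(c,e)
round 1: derive path(d,e) via R0 from blue(d,e)
round 1: derive path(e,d) via R0 from blue(e,d)
round 1: derive path(e,f) via R0 from blue(e,f)
round 1: derive path(e,j) via R0 from blue(e,j)
round 1: derive path(f,d) via R0 from blue(f,d)
round 1: derive path(f,e) via R0 from blue(f,e)
round 1: derive path(f,f) via R0 from blue(f,f)
round 1: derive path(i,c) via R0 from blue(i,c)
round 1: derive path(i,f) via R0 from blue(i,f)
round 1: derive path(i,j) via R0 from blue(i,j)
round 1: derive path(j,f) via R0 from blue(j,f)
round 1: derive path(j,j) via R0 from blue(j,j)
round 2: derive path(c,f) via R1 from path(c,e), path(e,f)
round 2: derive path(c,j) via R1 from path(c,e), path(e,j)
round 2: derive path(d,d) via R1 from path(d,e), path(e,d)
round 2: derive path(d,f) via R1 from path(d,e), path(e,f)
round 2: derive path(d,j) via R1 from path(d,e), path(e,j)
round 2: derive path(e,e) via R1 from path(e,d), path(d,e)
round 2: derive path(f,j) via R1 from path(f,e), path(e,j)
round 2: derive path(i,d) via R1 from path(i,c), path(c,d)
round 2: derive path(i,e) via R1 from path(i,c), path(c,e)
round 2: derive path(j,d) via R1 from path(j,f), path(f,d)
round 2: derive path(j,e) via R1 from path(j,f), path(f,e)
round 2: derive flow(c,d) via R2 from path(c,d)
round 2: derive flow(c,e) via R2 from path(c,e)
round 2: derive flow(d,e) via R2 from path(d,e)
round 2: derive flow(e,d) via R2 from path(e,d)
round 2: derive flow(e,f) via R2 from path(e,f)
round 2: derive flow(e,j) via R2 from path(e,j)
round 2: derive flow(f,d) via R2 from path(f,d)
round 2: derive flow(f,e) via R2 from path(f,e)
round 2: derive flow(f,f) via R2 from path(f,f)
round 2: derive flow(i,c) via R2 from path(i,c)
round 2: derive flow(i,f) via R2 from path(i,f)
round 2: derive flow(i,j) via R2 from path(i,j)
round 2: derive flow(j,f) via R2 from path(j,f)
round 2: derive flow(j,j) via R2 from path(j,j)
round 2: derive flow(c,f) via R4 from path(c,e), blue(e,f)
round 2: derive flow(c,j) via R4 from path(c,e), blue(e,j)
round 2: derive flow(d,d) via R4 from path(d,e), blue(e,d)
round 2: derive flow(d,f) via R4 from path(d,e), blue(e,f)
round 2: derive flow(d,j) via R4 from path(d,e), blue(e,j)
round 2: derive flow(e,e) via R4 from path(e,d), blue(d,e)
round 2: derive flow(f,j) via R4 from path(f,e), blue(e,j)
round 2: derive flow(i,d) via R4 from path(i,c), blue(c,d)
round 2: derive flow(i,e) via R4 from path(i,c), blue(c,e)
round 2: derive flow(j,d) via R4 from path(j,f), blue(f,d)
round 2: derive flow(j,e) via R4 from path(j,f), blue(f,e)

no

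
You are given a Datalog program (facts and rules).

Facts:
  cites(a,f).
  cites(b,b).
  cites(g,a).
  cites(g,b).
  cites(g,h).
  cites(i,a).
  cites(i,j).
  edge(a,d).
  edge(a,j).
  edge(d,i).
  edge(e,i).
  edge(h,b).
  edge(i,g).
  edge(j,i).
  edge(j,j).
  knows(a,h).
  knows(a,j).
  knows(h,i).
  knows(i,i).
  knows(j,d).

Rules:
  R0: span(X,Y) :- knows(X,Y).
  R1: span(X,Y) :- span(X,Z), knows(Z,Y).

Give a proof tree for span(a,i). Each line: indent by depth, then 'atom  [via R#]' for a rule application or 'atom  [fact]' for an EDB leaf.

span(a,i)  [via R1]
  span(a,h)  [via R0]
    knows(a,h)  [fact]
  knows(h,i)  [fact]

round 1: derive span(a,h) via R0 from knows(a,h)
round 1: derive span(a,j) via R0 from knows(a,j)
round 1: derive span(h,i) via R0 from knows(h,i)
round 1: derive span(i,i) via R0 from knows(i,i)
round 1: derive span(j,d) via R0 from knows(j,d)
round 2: derive span(a,d) via R1 from span(a,j), knows(j,d)
round 2: derive span(a,i) via R1 from span(a,h), knows(h,i)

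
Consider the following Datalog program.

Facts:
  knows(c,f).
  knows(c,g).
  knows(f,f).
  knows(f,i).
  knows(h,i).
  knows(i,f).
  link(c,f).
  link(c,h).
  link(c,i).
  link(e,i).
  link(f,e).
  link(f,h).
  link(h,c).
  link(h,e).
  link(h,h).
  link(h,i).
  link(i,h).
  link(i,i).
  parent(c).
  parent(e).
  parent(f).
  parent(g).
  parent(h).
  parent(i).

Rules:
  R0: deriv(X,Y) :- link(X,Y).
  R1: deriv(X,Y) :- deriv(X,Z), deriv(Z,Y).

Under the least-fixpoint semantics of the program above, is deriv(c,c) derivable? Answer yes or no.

round 1: derive deriv(c,f) via R0 from link(c,f)
round 1: derive deriv(c,h) via R0 from link(c,h)
round 1: derive deriv(c,i) via R0 from link(c,i)
round 1: derive deriv(e,i) via R0 from link(e,i)
round 1: derive deriv(f,e) via R0 from link(f,e)
round 1: derive deriv(f,h) via R0 from link(f,h)
round 1: derive deriv(h,c) via R0 from link(h,c)
round 1: derive deriv(h,e) via R0 from link(h,e)
round 1: derive deriv(h,h) via R0 from link(h,h)
round 1: derive deriv(h,i) via R0 from link(h,i)
round 1: derive deriv(i,h) via R0 from link(i,h)
round 1: derive deriv(i,i) via R0 from link(i,i)
round 2: derive deriv(c,c) via R1 from deriv(c,h), deriv(h,c)
round 2: derive deriv(c,e) via R1 from deriv(c,f), deriv(f,e)
round 2: derive deriv(e,h) via R1 from deriv(e,i), deriv(i,h)
round 2: derive deriv(f,c) via R1 from deriv(f,h), deriv(h,c)
round 2: derive deriv(f,i) via R1 from deriv(f,e), deriv(e,i)
round 2: derive deriv(h,f) via R1 from deriv(h,c), deriv(c,f)
round 2: derive deriv(i,c) via R1 from deriv(i,h), deriv(h,c)
round 2: derive deriv(i,e) via R1 from deriv(i,h), deriv(h,e)
round 3: derive deriv(e,c) via R1 from deriv(e,h), deriv(h,c)
round 3: derive deriv(e,e) via R1 from deriv(e,h), deriv(h,e)
round 3: derive deriv(e,f) via R1 from deriv(e,h), deriv(h,f)
round 3: derive deriv(f,f) via R1 from deriv(f,c), deriv(c,f)
round 3: derive deriv(i,f) via R1 from deriv(i,c), deriv(c,f)

yes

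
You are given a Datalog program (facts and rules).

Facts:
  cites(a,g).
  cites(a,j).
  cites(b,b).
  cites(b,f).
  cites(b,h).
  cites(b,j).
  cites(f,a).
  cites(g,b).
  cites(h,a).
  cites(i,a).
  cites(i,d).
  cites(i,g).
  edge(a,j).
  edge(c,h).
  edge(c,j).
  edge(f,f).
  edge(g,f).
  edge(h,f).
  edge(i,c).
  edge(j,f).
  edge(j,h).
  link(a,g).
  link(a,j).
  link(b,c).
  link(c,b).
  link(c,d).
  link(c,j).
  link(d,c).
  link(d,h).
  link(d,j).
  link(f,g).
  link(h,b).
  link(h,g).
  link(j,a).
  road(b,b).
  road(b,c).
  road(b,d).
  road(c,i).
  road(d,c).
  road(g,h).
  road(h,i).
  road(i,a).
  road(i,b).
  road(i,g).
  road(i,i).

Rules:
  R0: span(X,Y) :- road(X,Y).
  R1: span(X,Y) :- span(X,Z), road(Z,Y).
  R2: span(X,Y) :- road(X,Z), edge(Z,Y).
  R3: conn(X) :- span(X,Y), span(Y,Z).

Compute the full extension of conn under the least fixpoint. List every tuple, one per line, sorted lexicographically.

conn(b)
conn(c)
conn(d)
conn(g)
conn(h)
conn(i)

round 1: derive span(b,b) via R0 from road(b,b)
round 1: derive span(b,c) via R0 from road(b,c)
round 1: derive span(b,d) via R0 from road(b,d)
round 1: derive span(c,i) via R0 from road(c,i)
round 1: derive span(d,c) via R0 from road(d,c)
round 1: derive span(g,h) via R0 from road(g,h)
round 1: derive span(h,i) via R0 from road(h,i)
round 1: derive span(i,a) via R0 from road(i,a)
round 1: derive span(i,b) via R0 from road(i,b)
round 1: derive span(i,g) via R0 from road(i,g)
round 1: derive span(i,i) via R0 from road(i,i)
round 1: derive span(b,h) via R2 from road(b,c), edge(c,h)
round 1: derive span(b,j) via R2 from road(b,c), edge(c,j)
round 1: derive span(c,c) via R2 from road(c,i), edge(i,c)
round 1: derive span(d,h) via R2 from road(d,c), edge(c,h)
round 1: derive span(d,j) via R2 from road(d,c), edge(c,j)
round 1: derive span(g,f) via R2 from road(g,h), edge(h,f)
round 1: derive span(h,c) via R2 from road(h,i), edge(i,c)
round 1: derive span(i,c) via R2 from road(i,i), edge(i,c)
round 1: derive span(i,f) via R2 from road(i,g), edge(g,f)
round 1: derive span(i,j) via R2 from road(i,a), edge(a,j)
round 2: derive span(b,i) via R1 from span(b,c), road(c,i)
round 2: derive span(c,a) via R1 from span(c,i), road(i,a)
round 2: derive span(c,b) via R1 from span(c,i), road(i,b)
round 2: derive span(c,g) via R1 from span(c,i), road(i,g)
round 2: derive span(d,i) via R1 from span(d,c), road(c,i)
round 2: derive span(g,i) via R1 from span(g,h), road(h,i)
round 2: derive span(h,a) via R1 from span(h,i), road(i,a)
round 2: derive span(h,b) via R1 from span(h,i), road(i,b)
round 2: derive span(h,g) via R1 from span(h,i), road(i,g)
round 2: derive span(i,d) via R1 from span(i,b), road(b,d)
round 2: derive span(i,h) via R1 from span(i,g), road(g,h)
round 2: derive conn(b) via R3 from span(b,b), span(b,b)
round 2: derive conn(c) via R3 from span(c,c), span(c,c)
round 2: derive conn(d) via R3 from span(d,c), span(c,c)
round 2: derive conn(g) via R3 from span(g,h), span(h,c)
round 2: derive conn(h) via R3 from span(h,c), span(c,c)
round 2: derive conn(i) via R3 from span(i,b), span(b,b)
round 3: derive span(b,a) via R1 from span(b,i), road(i,a)
round 3: derive span(b,g) via R1 from span(b,i), road(i,g)
round 3: derive span(c,d) via R1 from span(c,b), road(b,d)
round 3: derive span(c,h) via R1 from span(c,g), road(g,h)
round 3: derive span(d,a) via R1 from span(d,i), road(i,a)
round 3: derive span(d,b) via R1 from span(d,i), road(i,b)
round 3: derive span(d,g) via R1 from span(d,i), road(i,g)
round 3: derive span(g,a) via R1 from span(g,i), road(i,a)
round 3: derive span(g,b) via R1 from span(g,i), road(i,b)
round 3: derive span(g,g) via R1 from span(g,i), road(i,g)
round 3: derive span(h,d) via R1 from span(h,b), road(b,d)
round 3: derive span(h,h) via R1 from span(h,g), road(g,h)
round 4: derive span(d,d) via R1 from span(d,b), road(b,d)
round 4: derive span(g,c) via R1 from span(g,b), road(b,c)
round 4: derive span(g,d) via R1 from span(g,b), road(b,d)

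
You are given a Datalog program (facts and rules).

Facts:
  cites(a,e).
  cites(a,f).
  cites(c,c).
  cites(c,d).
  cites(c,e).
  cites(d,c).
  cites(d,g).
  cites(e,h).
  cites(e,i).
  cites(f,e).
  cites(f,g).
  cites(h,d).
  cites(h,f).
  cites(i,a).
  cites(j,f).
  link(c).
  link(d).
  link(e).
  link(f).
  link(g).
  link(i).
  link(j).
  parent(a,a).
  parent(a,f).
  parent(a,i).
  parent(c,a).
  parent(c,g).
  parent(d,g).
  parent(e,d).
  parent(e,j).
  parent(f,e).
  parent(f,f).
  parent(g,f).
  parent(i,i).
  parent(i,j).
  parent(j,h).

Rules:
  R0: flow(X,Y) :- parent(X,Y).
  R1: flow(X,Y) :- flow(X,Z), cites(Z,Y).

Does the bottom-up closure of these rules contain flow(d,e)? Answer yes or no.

no

round 1: derive flow(a,a) via R0 from parent(a,a)
round 1: derive flow(a,f) via R0 from parent(a,f)
round 1: derive flow(a,i) via R0 from parent(a,i)
round 1: derive flow(c,a) via R0 from parent(c,a)
round 1: derive flow(c,g) via R0 from parent(c,g)
round 1: derive flow(d,g) via R0 from parent(d,g)
round 1: derive flow(e,d) via R0 from parent(e,d)
round 1: derive flow(e,j) via R0 from parent(e,j)
round 1: derive flow(f,e) via R0 from parent(f,e)
round 1: derive flow(f,f) via R0 from parent(f,f)
round 1: derive flow(g,f) via R0 from parent(g,f)
round 1: derive flow(i,i) via R0 from parent(i,i)
round 1: derive flow(i,j) via R0 from parent(i,j)
round 1: derive flow(j,h) via R0 from parent(j,h)
round 2: derive flow(a,e) via R1 from flow(a,a), cites(a,e)
round 2: derive flow(a,g) via R1 from flow(a,f), cites(f,g)
round 2: derive flow(c,e) via R1 from flow(c,a), cites(a,e)
round 2: derive flow(c,f) via R1 from flow(c,a), cites(a,f)
round 2: derive flow(e,c) via R1 from flow(e,d), cites(d,c)
round 2: derive flow(e,f) via R1 from flow(e,j), cites(j,f)
round 2: derive flow(e,g) via R1 from flow(e,d), cites(d,g)
round 2: derive flow(f,g) via R1 from flow(f,f), cites(f,g)
round 2: derive flow(f,h) via R1 from flow(f,e), cites(e,h)
round 2: derive flow(f,i) via R1 from flow(f,e), cites(e,i)
round 2: derive flow(g,e) via R1 from flow(g,f), cites(f,e)
round 2: derive flow(g,g) via R1 from flow(g,f), cites(f,g)
round 2: derive flow(i,a) via R1 from flow(i,i), cites(i,a)
round 2: derive flow(i,f) via R1 from flow(i,j), cites(j,f)
round 2: derive flow(j,d) via R1 from flow(j,h), cites(h,d)
round 2: derive flow(j,f) via R1 from flow(j,h), cites(h,f)
round 3: derive flow(a,h) via R1 from flow(a,e), cites(e,h)
round 3: derive flow(c,h) via R1 from flow(c,e), cites(e,h)
round 3: derive flow(c,i) via R1 from flow(c,e), cites(e,i)
round 3: derive flow(e,e) via R1 from flow(e,c), cites(c,e)
round 3: derive flow(f,a) via R1 from flow(f,i), cites(i,a)
round 3: derive flow(f,d) via R1 from flow(f,h), cites(h,d)
round 3: derive flow(g,h) via R1 from flow(g,e), cites(e,h)
round 3: derive flow(g,i) via R1 from flow(g,e), cites(e,i)
round 3: derive flow(i,e) via R1 from flow(i,a), cites(a,e)
round 3: derive flow(i,g) via R1 from flow(i,f), cites(f,g)
round 3: derive flow(j,c) via R1 from flow(j,d), cites(d,c)
round 3: derive flow(j,e) via R1 from flow(j,f), cites(f,e)
round 3: derive flow(j,g) via R1 from flow(j,d), cites(d,g)
round 4: derive flow(a,d) via R1 from flow(a,h), cites(h,d)
round 4: derive flow(c,d) via R1 from flow(c,h), cites(h,d)
round 4: derive flow(e,h) via R1 from flow(e,e), cites(e,h)
round 4: derive flow(e,i) via R1 from flow(e,e), cites(e,i)
round 4: derive flow(f,c) via R1 from flow(f,d), cites(d,c)
round 4: derive flow(g,a) via R1 from flow(g,i), cites(i,a)
round 4: derive flow(g,d) via R1 from flow(g,h), cites(h,d)
round 4: derive flow(i,h) via R1 from flow(i,e), cites(e,h)
round 4: derive flow(j,i) via R1 from flow(j,e), cites(e,i)
round 5: derive flow(a,c) via R1 from flow(a,d), cites(d,c)
round 5: derive flow(c,c) via R1 from flow(c,d), cites(d,c)
round 5: derive flow(e,a) via R1 from flow(e,i), cites(i,a)
round 5: derive flow(g,c) via R1 from flow(g,d), cites(d,c)
round 5: derive flow(i,d) via R1 from flow(i,h), cites(h,d)
round 5: derive flow(j,a) via R1 from flow(j,i), cites(i,a)
round 6: derive flow(i,c) via R1 from flow(i,d), cites(d,c)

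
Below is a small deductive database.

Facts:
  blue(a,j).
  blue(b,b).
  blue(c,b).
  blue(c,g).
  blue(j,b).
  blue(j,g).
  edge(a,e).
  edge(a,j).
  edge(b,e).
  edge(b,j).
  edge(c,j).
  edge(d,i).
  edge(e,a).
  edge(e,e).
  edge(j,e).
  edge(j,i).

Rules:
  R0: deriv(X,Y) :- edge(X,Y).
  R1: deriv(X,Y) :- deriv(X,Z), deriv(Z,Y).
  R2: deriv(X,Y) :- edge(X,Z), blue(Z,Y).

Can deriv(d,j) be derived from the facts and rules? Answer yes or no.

no

round 1: derive deriv(a,e) via R0 from edge(a,e)
round 1: derive deriv(a,j) via R0 from edge(a,j)
round 1: derive deriv(b,e) via R0 from edge(b,e)
round 1: derive deriv(b,j) via R0 from edge(b,j)
round 1: derive deriv(c,j) via R0 from edge(c,j)
round 1: derive deriv(d,i) via R0 from edge(d,i)
round 1: derive deriv(e,a) via R0 from edge(e,a)
round 1: derive deriv(e,e) via R0 from edge(e,e)
round 1: derive deriv(j,e) via R0 from edge(j,e)
round 1: derive deriv(j,i) via R0 from edge(j,i)
round 1: derive deriv(a,b) via R2 from edge(a,j), blue(j,b)
round 1: derive deriv(a,g) via R2 from edge(a,j), blue(j,g)
round 1: derive deriv(b,b) via R2 from edge(b,j), blue(j,b)
round 1: derive deriv(b,g) via R2 from edge(b,j), blue(j,g)
round 1: derive deriv(c,b) via R2 from edge(c,j), blue(j,b)
round 1: derive deriv(c,g) via R2 from edge(c,j), blue(j,g)
round 1: derive deriv(e,j) via R2 from edge(e,a), blue(a,j)
round 2: derive deriv(a,a) via R1 from deriv(a,e), deriv(e,a)
round 2: derive deriv(a,i) via R1 from deriv(a,j), deriv(j,i)
round 2: derive deriv(b,a) via R1 from deriv(b,e), deriv(e,a)
round 2: derive deriv(b,i) via R1 from deriv(b,j), deriv(j,i)
round 2: derive deriv(c,e) via R1 from deriv(c,b), deriv(b,e)
round 2: derive deriv(c,i) via R1 from deriv(c,j), deriv(j,i)
round 2: derive deriv(e,b) via R1 from deriv(e,a), deriv(a,b)
round 2: derive deriv(e,g) via R1 from deriv(e,a), deriv(a,g)
round 2: derive deriv(e,i) via R1 from deriv(e,j), deriv(j,i)
round 2: derive deriv(j,a) via R1 from deriv(j,e), deriv(e,a)
round 2: derive deriv(j,j) via R1 from deriv(j,e), deriv(e,j)
round 3: derive deriv(c,a) via R1 from deriv(c,b), deriv(b,a)
round 3: derive deriv(j,b) via R1 from deriv(j,a), deriv(a,b)
round 3: derive deriv(j,g) via R1 from deriv(j,a), deriv(a,g)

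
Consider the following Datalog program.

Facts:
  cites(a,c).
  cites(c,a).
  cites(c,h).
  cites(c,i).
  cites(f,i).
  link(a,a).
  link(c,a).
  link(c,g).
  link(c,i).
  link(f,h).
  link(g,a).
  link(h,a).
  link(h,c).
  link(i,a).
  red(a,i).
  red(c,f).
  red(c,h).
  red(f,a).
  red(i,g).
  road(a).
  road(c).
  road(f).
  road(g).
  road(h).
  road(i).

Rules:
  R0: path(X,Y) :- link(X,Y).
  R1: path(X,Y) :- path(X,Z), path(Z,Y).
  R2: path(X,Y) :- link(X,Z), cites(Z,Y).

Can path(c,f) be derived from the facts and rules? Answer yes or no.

round 1: derive path(a,a) via R0 from link(a,a)
round 1: derive path(c,a) via R0 from link(c,a)
round 1: derive path(c,g) via R0 from link(c,g)
round 1: derive path(c,i) via R0 from link(c,i)
round 1: derive path(f,h) via R0 from link(f,h)
round 1: derive path(g,a) via R0 from link(g,a)
round 1: derive path(h,a) via R0 from link(h,a)
round 1: derive path(h,c) via R0 from link(h,c)
round 1: derive path(i,a) via R0 from link(i,a)
round 1: derive path(a,c) via R2 from link(a,a), cites(a,c)
round 1: derive path(c,c) via R2 from link(c,a), cites(a,c)
round 1: derive path(g,c) via R2 from link(g,a), cites(a,c)
round 1: derive path(h,h) via R2 from link(h,c), cites(c,h)
round 1: derive path(h,i) via R2 from link(h,c), cites(c,i)
round 1: derive path(i,c) via R2 from link(i,a), cites(a,c)
round 2: derive path(a,g) via R1 from path(a,c), path(c,g)
round 2: derive path(a,i) via R1 from path(a,c), path(c,i)
round 2: derive path(f,a) via R1 from path(f,h), path(h,a)
round 2: derive path(f,c) via R1 from path(f,h), path(h,c)
round 2: derive path(f,i) via R1 from path(f,h), path(h,i)
round 2: derive path(g,g) via R1 from path(g,c), path(c,g)
round 2: derive path(g,i) via R1 from path(g,c), path(c,i)
round 2: derive path(h,g) via R1 from path(h,c), path(c,g)
round 2: derive path(i,g) via R1 from path(i,c), path(c,g)
round 2: derive path(i,i) via R1 from path(i,c), path(c,i)
round 3: derive path(f,g) via R1 from path(f,a), path(a,g)

no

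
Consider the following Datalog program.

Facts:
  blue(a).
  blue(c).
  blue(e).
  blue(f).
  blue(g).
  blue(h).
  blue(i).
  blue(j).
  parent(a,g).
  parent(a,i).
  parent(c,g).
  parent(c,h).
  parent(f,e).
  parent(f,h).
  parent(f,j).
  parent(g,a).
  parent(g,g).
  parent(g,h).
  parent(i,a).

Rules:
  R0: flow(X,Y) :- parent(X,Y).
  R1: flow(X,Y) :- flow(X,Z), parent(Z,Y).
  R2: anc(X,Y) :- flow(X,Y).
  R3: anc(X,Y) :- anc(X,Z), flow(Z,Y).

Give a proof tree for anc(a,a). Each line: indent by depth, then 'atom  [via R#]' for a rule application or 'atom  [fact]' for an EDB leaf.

round 1: derive flow(a,g) via R0 from parent(a,g)
round 1: derive flow(a,i) via R0 from parent(a,i)
round 1: derive flow(c,g) via R0 from parent(c,g)
round 1: derive flow(c,h) via R0 from parent(c,h)
round 1: derive flow(f,e) via R0 from parent(f,e)
round 1: derive flow(f,h) via R0 from parent(f,h)
round 1: derive flow(f,j) via R0 from parent(f,j)
round 1: derive flow(g,a) via R0 from parent(g,a)
round 1: derive flow(g,g) via R0 from parent(g,g)
round 1: derive flow(g,h) via R0 from parent(g,h)
round 1: derive flow(i,a) via R0 from parent(i,a)
round 2: derive flow(a,a) via R1 from flow(a,g), parent(g,a)
round 2: derive flow(a,h) via R1 from flow(a,g), parent(g,h)
round 2: derive flow(c,a) via R1 from flow(c,g), parent(g,a)
round 2: derive flow(g,i) via R1 from flow(g,a), parent(a,i)
round 2: derive flow(i,g) via R1 from flow(i,a), parent(a,g)
round 2: derive flow(i,i) via R1 from flow(i,a), parent(a,i)
round 2: derive anc(a,g) via R2 from flow(a,g)
round 2: derive anc(a,i) via R2 from flow(a,i)
round 2: derive anc(c,g) via R2 from flow(c,g)
round 2: derive anc(c,h) via R2 from flow(c,h)
round 2: derive anc(f,e) via R2 from flow(f,e)
round 2: derive anc(f,h) via R2 from flow(f,h)
round 2: derive anc(f,j) via R2 from flow(f,j)
round 2: derive anc(g,a) via R2 from flow(g,a)
round 2: derive anc(g,g) via R2 from flow(g,g)
round 2: derive anc(g,h) via R2 from flow(g,h)
round 2: derive anc(i,a) via R2 from flow(i,a)
round 3: derive flow(c,i) via R1 from flow(c,a), parent(a,i)
round 3: derive flow(i,h) via R1 from flow(i,g), parent(g,h)
round 3: derive anc(a,a) via R2 from flow(a,a)
round 3: derive anc(a,h) via R2 from flow(a,h)
round 3: derive anc(c,a) via R2 from flow(c,a)
round 3: derive anc(g,i) via R2 from flow(g,i)
round 3: derive anc(i,g) via R2 from flow(i,g)
round 3: derive anc(i,i) via R2 from flow(i,i)
round 3: derive anc(c,i) via R3 from anc(c,g), flow(g,i)
round 3: derive anc(i,h) via R3 from anc(i,a), flow(a,h)

anc(a,a)  [via R2]
  flow(a,a)  [via R1]
    flow(a,g)  [via R0]
      parent(a,g)  [fact]
    parent(g,a)  [fact]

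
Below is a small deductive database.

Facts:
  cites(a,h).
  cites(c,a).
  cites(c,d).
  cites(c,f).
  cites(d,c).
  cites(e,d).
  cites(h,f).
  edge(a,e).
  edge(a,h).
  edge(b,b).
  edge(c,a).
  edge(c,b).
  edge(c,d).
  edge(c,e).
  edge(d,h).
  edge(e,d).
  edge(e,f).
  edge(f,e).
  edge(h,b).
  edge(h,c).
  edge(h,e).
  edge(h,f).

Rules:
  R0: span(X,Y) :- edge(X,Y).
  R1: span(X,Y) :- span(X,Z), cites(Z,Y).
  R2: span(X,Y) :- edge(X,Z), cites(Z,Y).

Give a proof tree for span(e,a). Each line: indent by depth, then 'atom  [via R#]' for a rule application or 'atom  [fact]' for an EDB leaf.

span(e,a)  [via R1]
  span(e,c)  [via R2]
    edge(e,d)  [fact]
    cites(d,c)  [fact]
  cites(c,a)  [fact]

round 1: derive span(a,e) via R0 from edge(a,e)
round 1: derive span(a,h) via R0 from edge(a,h)
round 1: derive span(b,b) via R0 from edge(b,b)
round 1: derive span(c,a) via R0 from edge(c,a)
round 1: derive span(c,b) via R0 from edge(c,b)
round 1: derive span(c,d) via R0 from edge(c,d)
round 1: derive span(c,e) via R0 from edge(c,e)
round 1: derive span(d,h) via R0 from edge(d,h)
round 1: derive span(e,d) via R0 from edge(e,d)
round 1: derive span(e,f) via R0 from edge(e,f)
round 1: derive span(f,e) via R0 from edge(f,e)
round 1: derive span(h,b) via R0 from edge(h,b)
round 1: derive span(h,c) via R0 from edge(h,c)
round 1: derive span(h,e) via R0 from edge(h,e)
round 1: derive span(h,f) via R0 from edge(h,f)
round 1: derive span(a,d) via R2 from edge(a,e), cites(e,d)
round 1: derive span(a,f) via R2 from edge(a,h), cites(h,f)
round 1: derive span(c,c) via R2 from edge(c,d), cites(d,c)
round 1: derive span(c,h) via R2 from edge(c,a), cites(a,h)
round 1: derive span(d,f) via R2 from edge(d,h), cites(h,f)
round 1: derive span(e,c) via R2 from edge(e,d), cites(d,c)
round 1: derive span(f,d) via R2 from edge(f,e), cites(e,d)
round 1: derive span(h,a) via R2 from edge(h,c), cites(c,a)
round 1: derive span(h,d) via R2 from edge(h,c), cites(c,d)
round 2: derive span(a,c) via R1 from span(a,d), cites(d,c)
round 2: derive span(c,f) via R1 from span(c,c), cites(c,f)
round 2: derive span(e,a) via R1 from span(e,c), cites(c,a)
round 2: derive span(f,c) via R1 from span(f,d), cites(d,c)
round 2: derive span(h,h) via R1 from span(h,a), cites(a,h)
round 3: derive span(a,a) via R1 from span(a,c), cites(c,a)
round 3: derive span(e,h) via R1 from span(e,a), cites(a,h)
round 3: derive span(f,a) via R1 from span(f,c), cites(c,a)
round 3: derive span(f,f) via R1 from span(f,c), cites(c,f)
round 4: derive span(f,h) via R1 from span(f,a), cites(a,h)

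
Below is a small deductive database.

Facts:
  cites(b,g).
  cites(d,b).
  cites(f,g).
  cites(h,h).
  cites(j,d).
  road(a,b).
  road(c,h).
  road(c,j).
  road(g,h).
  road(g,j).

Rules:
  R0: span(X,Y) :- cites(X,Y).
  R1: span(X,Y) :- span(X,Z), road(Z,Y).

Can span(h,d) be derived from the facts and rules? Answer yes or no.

round 1: derive span(b,g) via R0 from cites(b,g)
round 1: derive span(d,b) via R0 from cites(d,b)
round 1: derive span(f,g) via R0 from cites(f,g)
round 1: derive span(h,h) via R0 from cites(h,h)
round 1: derive span(j,d) via R0 from cites(j,d)
round 2: derive span(b,h) via R1 from span(b,g), road(g,h)
round 2: derive span(b,j) via R1 from span(b,g), road(g,j)
round 2: derive span(f,h) via R1 from span(f,g), road(g,h)
round 2: derive span(f,j) via R1 from span(f,g), road(g,j)

no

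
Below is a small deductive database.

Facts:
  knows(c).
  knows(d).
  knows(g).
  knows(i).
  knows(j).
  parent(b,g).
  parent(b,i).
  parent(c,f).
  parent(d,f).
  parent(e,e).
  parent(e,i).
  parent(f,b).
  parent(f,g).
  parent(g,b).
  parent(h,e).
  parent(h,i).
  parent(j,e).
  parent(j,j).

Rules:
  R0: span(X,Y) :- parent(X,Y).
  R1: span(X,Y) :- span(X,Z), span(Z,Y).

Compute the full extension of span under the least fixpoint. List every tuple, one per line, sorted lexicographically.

span(b,b)
span(b,g)
span(b,i)
span(c,b)
span(c,f)
span(c,g)
span(c,i)
span(d,b)
span(d,f)
span(d,g)
span(d,i)
span(e,e)
span(e,i)
span(f,b)
span(f,g)
span(f,i)
span(g,b)
span(g,g)
span(g,i)
span(h,e)
span(h,i)
span(j,e)
span(j,i)
span(j,j)

round 1: derive span(b,g) via R0 from parent(b,g)
round 1: derive span(b,i) via R0 from parent(b,i)
round 1: derive span(c,f) via R0 from parent(c,f)
round 1: derive span(d,f) via R0 from parent(d,f)
round 1: derive span(e,e) via R0 from parent(e,e)
round 1: derive span(e,i) via R0 from parent(e,i)
round 1: derive span(f,b) via R0 from parent(f,b)
round 1: derive span(f,g) via R0 from parent(f,g)
round 1: derive span(g,b) via R0 from parent(g,b)
round 1: derive span(h,e) via R0 from parent(h,e)
round 1: derive span(h,i) via R0 from parent(h,i)
round 1: derive span(j,e) via R0 from parent(j,e)
round 1: derive span(j,j) via R0 from parent(j,j)
round 2: derive span(b,b) via R1 from span(b,g), span(g,b)
round 2: derive span(c,b) via R1 from span(c,f), span(f,b)
round 2: derive span(c,g) via R1 from span(c,f), span(f,g)
round 2: derive span(d,b) via R1 from span(d,f), span(f,b)
round 2: derive span(d,g) via R1 from span(d,f), span(f,g)
round 2: derive span(f,i) via R1 from span(f,b), span(b,i)
round 2: derive span(g,g) via R1 from span(g,b), span(b,g)
round 2: derive span(g,i) via R1 from span(g,b), span(b,i)
round 2: derive span(j,i) via R1 from span(j,e), span(e,i)
round 3: derive span(c,i) via R1 from span(c,b), span(b,i)
round 3: derive span(d,i) via R1 from span(d,b), span(b,i)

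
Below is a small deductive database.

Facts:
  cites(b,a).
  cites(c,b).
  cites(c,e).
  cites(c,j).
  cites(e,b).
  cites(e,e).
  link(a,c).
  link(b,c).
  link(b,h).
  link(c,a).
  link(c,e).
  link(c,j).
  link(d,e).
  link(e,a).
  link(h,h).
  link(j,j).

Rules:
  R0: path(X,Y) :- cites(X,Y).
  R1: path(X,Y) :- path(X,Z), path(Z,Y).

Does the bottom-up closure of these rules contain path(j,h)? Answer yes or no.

round 1: derive path(b,a) via R0 from cites(b,a)
round 1: derive path(c,b) via R0 from cites(c,b)
round 1: derive path(c,e) via R0 from cites(c,e)
round 1: derive path(c,j) via R0 from cites(c,j)
round 1: derive path(e,b) via R0 from cites(e,b)
round 1: derive path(e,e) via R0 from cites(e,e)
round 2: derive path(c,a) via R1 from path(c,b), path(b,a)
round 2: derive path(e,a) via R1 from path(e,b), path(b,a)

no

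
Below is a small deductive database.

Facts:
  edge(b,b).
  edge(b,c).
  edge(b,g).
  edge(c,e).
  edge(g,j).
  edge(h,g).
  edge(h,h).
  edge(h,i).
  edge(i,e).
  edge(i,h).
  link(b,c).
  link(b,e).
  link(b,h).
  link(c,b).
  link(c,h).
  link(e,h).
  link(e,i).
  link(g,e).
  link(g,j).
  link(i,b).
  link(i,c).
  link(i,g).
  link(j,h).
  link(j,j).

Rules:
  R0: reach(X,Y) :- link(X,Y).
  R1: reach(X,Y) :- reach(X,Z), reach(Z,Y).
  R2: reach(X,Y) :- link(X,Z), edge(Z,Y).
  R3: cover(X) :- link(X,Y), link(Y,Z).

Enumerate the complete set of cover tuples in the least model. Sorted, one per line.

round 1: derive cover(b) via R3 from link(b,c), link(c,b)
round 1: derive cover(c) via R3 from link(c,b), link(b,c)
round 1: derive cover(e) via R3 from link(e,i), link(i,b)
round 1: derive cover(g) via R3 from link(g,e), link(e,h)
round 1: derive cover(i) via R3 from link(i,b), link(b,c)
round 1: derive cover(j) via R3 from link(j,j), link(j,h)

cover(b)
cover(c)
cover(e)
cover(g)
cover(i)
cover(j)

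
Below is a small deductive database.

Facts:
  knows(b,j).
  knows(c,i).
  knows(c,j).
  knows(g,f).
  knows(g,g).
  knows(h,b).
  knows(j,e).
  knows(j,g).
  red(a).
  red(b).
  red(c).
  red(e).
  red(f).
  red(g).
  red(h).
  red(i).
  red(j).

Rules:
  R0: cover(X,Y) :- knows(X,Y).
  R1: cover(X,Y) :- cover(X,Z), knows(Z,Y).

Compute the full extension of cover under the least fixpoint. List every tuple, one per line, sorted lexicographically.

round 1: derive cover(b,j) via R0 from knows(b,j)
round 1: derive cover(c,i) via R0 from knows(c,i)
round 1: derive cover(c,j) via R0 from knows(c,j)
round 1: derive cover(g,f) via R0 from knows(g,f)
round 1: derive cover(g,g) via R0 from knows(g,g)
round 1: derive cover(h,b) via R0 from knows(h,b)
round 1: derive cover(j,e) via R0 from knows(j,e)
round 1: derive cover(j,g) via R0 from knows(j,g)
round 2: derive cover(b,e) via R1 from cover(b,j), knows(j,e)
round 2: derive cover(b,g) via R1 from cover(b,j), knows(j,g)
round 2: derive cover(c,e) via R1 from cover(c,j), knows(j,e)
round 2: derive cover(c,g) via R1 from cover(c,j), knows(j,g)
round 2: derive cover(h,j) via R1 from cover(h,b), knows(b,j)
round 2: derive cover(j,f) via R1 from cover(j,g), knows(g,f)
round 3: derive cover(b,f) via R1 from cover(b,g), knows(g,f)
round 3: derive cover(c,f) via R1 from cover(c,g), knows(g,f)
round 3: derive cover(h,e) via R1 from cover(h,j), knows(j,e)
round 3: derive cover(h,g) via R1 from cover(h,j), knows(j,g)
round 4: derive cover(h,f) via R1 from cover(h,g), knows(g,f)

cover(b,e)
cover(b,f)
cover(b,g)
cover(b,j)
cover(c,e)
cover(c,f)
cover(c,g)
cover(c,i)
cover(c,j)
cover(g,f)
cover(g,g)
cover(h,b)
cover(h,e)
cover(h,f)
cover(h,g)
cover(h,j)
cover(j,e)
cover(j,f)
cover(j,g)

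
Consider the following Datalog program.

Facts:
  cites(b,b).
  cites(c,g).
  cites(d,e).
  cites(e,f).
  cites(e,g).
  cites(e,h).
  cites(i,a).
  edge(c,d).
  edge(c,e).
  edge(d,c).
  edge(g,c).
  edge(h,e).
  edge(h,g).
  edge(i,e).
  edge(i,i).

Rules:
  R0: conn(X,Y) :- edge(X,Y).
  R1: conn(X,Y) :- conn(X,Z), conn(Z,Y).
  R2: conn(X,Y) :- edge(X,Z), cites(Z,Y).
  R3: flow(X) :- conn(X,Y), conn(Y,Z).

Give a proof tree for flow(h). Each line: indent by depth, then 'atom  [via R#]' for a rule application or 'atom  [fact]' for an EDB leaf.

flow(h)  [via R3]
  conn(h,g)  [via R0]
    edge(h,g)  [fact]
  conn(g,c)  [via R0]
    edge(g,c)  [fact]

round 1: derive conn(c,d) via R0 from edge(c,d)
round 1: derive conn(c,e) via R0 from edge(c,e)
round 1: derive conn(d,c) via R0 from edge(d,c)
round 1: derive conn(g,c) via R0 from edge(g,c)
round 1: derive conn(h,e) via R0 from edge(h,e)
round 1: derive conn(h,g) via R0 from edge(h,g)
round 1: derive conn(i,e) via R0 from edge(i,e)
round 1: derive conn(i,i) via R0 from edge(i,i)
round 1: derive conn(c,f) via R2 from edge(c,e), cites(e,f)
round 1: derive conn(c,g) via R2 from edge(c,e), cites(e,g)
round 1: derive conn(c,h) via R2 from edge(c,e), cites(e,h)
round 1: derive conn(d,g) via R2 from edge(d,c), cites(c,g)
round 1: derive conn(g,g) via R2 from edge(g,c), cites(c,g)
round 1: derive conn(h,f) via R2 from edge(h,e), cites(e,f)
round 1: derive conn(h,h) via R2 from edge(h,e), cites(e,h)
round 1: derive conn(i,a) via R2 from edge(i,i), cites(i,a)
round 1: derive conn(i,f) via R2 from edge(i,e), cites(e,f)
round 1: derive conn(i,g) via R2 from edge(i,e), cites(e,g)
round 1: derive conn(i,h) via R2 from edge(i,e), cites(e,h)
round 2: derive conn(c,c) via R1 from conn(c,d), conn(d,c)
round 2: derive conn(d,d) via R1 from conn(d,c), conn(c,d)
round 2: derive conn(d,e) via R1 from conn(d,c), conn(c,e)
round 2: derive conn(d,f) via R1 from conn(d,c), conn(c,f)
round 2: derive conn(d,h) via R1 from conn(d,c), conn(c,h)
round 2: derive conn(g,d) via R1 from conn(g,c), conn(c,d)
round 2: derive conn(g,e) via R1 from conn(g,c), conn(c,e)
round 2: derive conn(g,f) via R1 from conn(g,c), conn(c,f)
round 2: derive conn(g,h) via R1 from conn(g,c), conn(c,h)
round 2: derive conn(h,c) via R1 from conn(h,g), conn(g,c)
round 2: derive conn(i,c) via R1 from conn(i,g), conn(g,c)
round 2: derive flow(c) via R3 from conn(c,d), conn(d,c)
round 2: derive flow(d) via R3 from conn(d,c), conn(c,d)
round 2: derive flow(g) via R3 from conn(g,c), conn(c,d)
round 2: derive flow(h) via R3 from conn(h,g), conn(g,c)
round 2: derive flow(i) via R3 from conn(i,g), conn(g,c)
round 3: derive conn(h,d) via R1 from conn(h,c), conn(c,d)
round 3: derive conn(i,d) via R1 from conn(i,c), conn(c,d)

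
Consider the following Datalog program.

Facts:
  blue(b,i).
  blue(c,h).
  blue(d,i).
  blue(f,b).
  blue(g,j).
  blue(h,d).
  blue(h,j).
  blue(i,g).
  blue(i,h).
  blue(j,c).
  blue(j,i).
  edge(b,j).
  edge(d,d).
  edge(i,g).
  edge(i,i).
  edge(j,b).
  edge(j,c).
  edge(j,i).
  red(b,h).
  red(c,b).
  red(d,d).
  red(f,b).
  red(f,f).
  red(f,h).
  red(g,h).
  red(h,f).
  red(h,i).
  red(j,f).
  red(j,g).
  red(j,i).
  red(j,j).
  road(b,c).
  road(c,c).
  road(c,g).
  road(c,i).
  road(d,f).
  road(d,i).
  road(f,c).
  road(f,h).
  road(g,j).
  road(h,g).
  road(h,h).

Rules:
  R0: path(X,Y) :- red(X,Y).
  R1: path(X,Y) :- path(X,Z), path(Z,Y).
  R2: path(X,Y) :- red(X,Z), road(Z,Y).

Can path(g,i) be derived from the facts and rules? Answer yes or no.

round 1: derive path(b,h) via R0 from red(b,h)
round 1: derive path(c,b) via R0 from red(c,b)
round 1: derive path(d,d) via R0 from red(d,d)
round 1: derive path(f,b) via R0 from red(f,b)
round 1: derive path(f,f) via R0 from red(f,f)
round 1: derive path(f,h) via R0 from red(f,h)
round 1: derive path(g,h) via R0 from red(g,h)
round 1: derive path(h,f) via R0 from red(h,f)
round 1: derive path(h,i) via R0 from red(h,i)
round 1: derive path(j,f) via R0 from red(j,f)
round 1: derive path(j,g) via R0 from red(j,g)
round 1: derive path(j,i) via R0 from red(j,i)
round 1: derive path(j,j) via R0 from red(j,j)
round 1: derive path(b,g) via R2 from red(b,h), road(h,g)
round 1: derive path(c,c) via R2 from red(c,b), road(b,c)
round 1: derive path(d,f) via R2 from red(d,d), road(d,f)
round 1: derive path(d,i) via R2 from red(d,d), road(d,i)
round 1: derive path(f,c) via R2 from red(f,b), road(b,c)
round 1: derive path(f,g) via R2 from red(f,h), road(h,g)
round 1: derive path(g,g) via R2 from red(g,h), road(h,g)
round 1: derive path(h,c) via R2 from red(h,f), road(f,c)
round 1: derive path(h,h) via R2 from red(h,f), road(f,h)
round 1: derive path(j,c) via R2 from red(j,f), road(f,c)
round 1: derive path(j,h) via R2 from red(j,f), road(f,h)
round 2: derive path(b,c) via R1 from path(b,h), path(h,c)
round 2: derive path(b,f) via R1 from path(b,h), path(h,f)
round 2: derive path(b,i) via R1 from path(b,h), path(h,i)
round 2: derive path(c,g) via R1 from path(c,b), path(b,g)
round 2: derive path(c,h) via R1 from path(c,b), path(b,h)
round 2: derive path(d,b) via R1 from path(d,f), path(f,b)
round 2: derive path(d,c) via R1 from path(d,f), path(f,c)
round 2: derive path(d,g) via R1 from path(d,f), path(f,g)
round 2: derive path(d,h) via R1 from path(d,f), path(f,h)
round 2: derive path(f,i) via R1 from path(f,h), path(h,i)
round 2: derive path(g,c) via R1 from path(g,h), path(h,c)
round 2: derive path(g,f) via R1 from path(g,h), path(h,f)
round 2: derive path(g,i) via R1 from path(g,h), path(h,i)
round 2: derive path(h,b) via R1 from path(h,c), path(c,b)
round 2: derive path(h,g) via R1 from path(h,f), path(f,g)
round 2: derive path(j,b) via R1 from path(j,c), path(c,b)
round 3: derive path(b,b) via R1 from path(b,c), path(c,b)
round 3: derive path(c,f) via R1 from path(c,b), path(b,f)
round 3: derive path(c,i) via R1 from path(c,b), path(b,i)
round 3: derive path(g,b) via R1 from path(g,c), path(c,b)

yes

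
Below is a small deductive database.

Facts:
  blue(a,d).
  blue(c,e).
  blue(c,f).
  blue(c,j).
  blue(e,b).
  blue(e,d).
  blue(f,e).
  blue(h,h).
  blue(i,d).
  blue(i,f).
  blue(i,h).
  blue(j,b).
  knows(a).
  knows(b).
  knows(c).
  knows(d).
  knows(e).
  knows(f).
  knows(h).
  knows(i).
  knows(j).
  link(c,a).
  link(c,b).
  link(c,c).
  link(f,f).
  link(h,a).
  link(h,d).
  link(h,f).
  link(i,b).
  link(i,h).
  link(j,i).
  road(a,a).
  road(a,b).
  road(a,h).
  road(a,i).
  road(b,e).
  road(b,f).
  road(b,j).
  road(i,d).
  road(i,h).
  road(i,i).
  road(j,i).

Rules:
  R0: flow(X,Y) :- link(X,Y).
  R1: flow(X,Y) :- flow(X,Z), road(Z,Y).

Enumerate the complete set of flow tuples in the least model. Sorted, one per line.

round 1: derive flow(c,a) via R0 from link(c,a)
round 1: derive flow(c,b) via R0 from link(c,b)
round 1: derive flow(c,c) via R0 from link(c,c)
round 1: derive flow(f,f) via R0 from link(f,f)
round 1: derive flow(h,a) via R0 from link(h,a)
round 1: derive flow(h,d) via R0 from link(h,d)
round 1: derive flow(h,f) via R0 from link(h,f)
round 1: derive flow(i,b) via R0 from link(i,b)
round 1: derive flow(i,h) via R0 from link(i,h)
round 1: derive flow(j,i) via R0 from link(j,i)
round 2: derive flow(c,e) via R1 from flow(c,b), road(b,e)
round 2: derive flow(c,f) via R1 from flow(c,b), road(b,f)
round 2: derive flow(c,h) via R1 from flow(c,a), road(a,h)
round 2: derive flow(c,i) via R1 from flow(c,a), road(a,i)
round 2: derive flow(c,j) via R1 from flow(c,b), road(b,j)
round 2: derive flow(h,b) via R1 from flow(h,a), road(a,b)
round 2: derive flow(h,h) via R1 from flow(h,a), road(a,h)
round 2: derive flow(h,i) via R1 from flow(h,a), road(a,i)
round 2: derive flow(i,e) via R1 from flow(i,b), road(b,e)
round 2: derive flow(i,f) via R1 from flow(i,b), road(b,f)
round 2: derive flow(i,j) via R1 from flow(i,b), road(b,j)
round 2: derive flow(j,d) via R1 from flow(j,i), road(i,d)
round 2: derive flow(j,h) via R1 from flow(j,i), road(i,h)
round 3: derive flow(c,d) via R1 from flow(c,i), road(i,d)
round 3: derive flow(h,e) via R1 from flow(h,b), road(b,e)
round 3: derive flow(h,j) via R1 from flow(h,b), road(b,j)
round 3: derive flow(i,i) via R1 from flow(i,j), road(j,i)
round 4: derive flow(i,d) via R1 from flow(i,i), road(i,d)

flow(c,a)
flow(c,b)
flow(c,c)
flow(c,d)
flow(c,e)
flow(c,f)
flow(c,h)
flow(c,i)
flow(c,j)
flow(f,f)
flow(h,a)
flow(h,b)
flow(h,d)
flow(h,e)
flow(h,f)
flow(h,h)
flow(h,i)
flow(h,j)
flow(i,b)
flow(i,d)
flow(i,e)
flow(i,f)
flow(i,h)
flow(i,i)
flow(i,j)
flow(j,d)
flow(j,h)
flow(j,i)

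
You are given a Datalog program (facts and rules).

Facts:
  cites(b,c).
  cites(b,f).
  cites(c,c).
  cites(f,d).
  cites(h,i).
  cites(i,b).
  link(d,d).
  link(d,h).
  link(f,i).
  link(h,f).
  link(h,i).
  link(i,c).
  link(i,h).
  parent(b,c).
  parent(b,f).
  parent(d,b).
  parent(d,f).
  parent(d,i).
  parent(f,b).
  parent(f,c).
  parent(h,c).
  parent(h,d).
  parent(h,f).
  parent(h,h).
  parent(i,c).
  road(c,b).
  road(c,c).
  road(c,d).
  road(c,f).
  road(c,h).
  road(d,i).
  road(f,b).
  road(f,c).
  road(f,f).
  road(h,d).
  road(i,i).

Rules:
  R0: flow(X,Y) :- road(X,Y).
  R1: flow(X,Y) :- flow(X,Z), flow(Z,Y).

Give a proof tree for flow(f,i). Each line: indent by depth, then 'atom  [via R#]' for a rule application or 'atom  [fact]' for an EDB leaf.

flow(f,i)  [via R1]
  flow(f,c)  [via R0]
    road(f,c)  [fact]
  flow(c,i)  [via R1]
    flow(c,d)  [via R0]
      road(c,d)  [fact]
    flow(d,i)  [via R0]
      road(d,i)  [fact]

round 1: derive flow(c,b) via R0 from road(c,b)
round 1: derive flow(c,c) via R0 from road(c,c)
round 1: derive flow(c,d) via R0 from road(c,d)
round 1: derive flow(c,f) via R0 from road(c,f)
round 1: derive flow(c,h) via R0 from road(c,h)
round 1: derive flow(d,i) via R0 from road(d,i)
round 1: derive flow(f,b) via R0 from road(f,b)
round 1: derive flow(f,c) via R0 from road(f,c)
round 1: derive flow(f,f) via R0 from road(f,f)
round 1: derive flow(h,d) via R0 from road(h,d)
round 1: derive flow(i,i) via R0 from road(i,i)
round 2: derive flow(c,i) via R1 from flow(c,d), flow(d,i)
round 2: derive flow(f,d) via R1 from flow(f,c), flow(c,d)
round 2: derive flow(f,h) via R1 from flow(f,c), flow(c,h)
round 2: derive flow(h,i) via R1 from flow(h,d), flow(d,i)
round 3: derive flow(f,i) via R1 from flow(f,c), flow(c,i)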